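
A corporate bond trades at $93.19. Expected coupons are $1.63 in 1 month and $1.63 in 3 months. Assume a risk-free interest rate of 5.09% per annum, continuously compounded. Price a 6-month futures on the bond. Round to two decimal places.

$92.28

PV(coupons) I = 1.63·e^(−0.0509·1/12) + 1.63·e^(−0.0509·3/12)
I = 1.6231 + 1.6094 = 3.2325
F = (S − I)·e^(rT) = (93.19 − 3.2325) · e^(0.0509·6/12)
= 89.9575 · e^0.025450 = 89.9575 × 1.025777 = $92.28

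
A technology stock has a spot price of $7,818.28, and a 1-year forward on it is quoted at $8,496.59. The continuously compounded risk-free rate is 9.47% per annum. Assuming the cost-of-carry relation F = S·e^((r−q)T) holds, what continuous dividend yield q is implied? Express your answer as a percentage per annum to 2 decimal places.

1.15%

From F = S·e^((r−q)T): (r − q) = ln(F/S)/T
ln(8496.59/7818.28) = ln(1.086759) = 0.083200
(r − q) = 0.083200 / (1) = 0.083200
q = r − ln(F/S)/T = 0.0947 − 0.083200 = 0.011500
q = 1.15%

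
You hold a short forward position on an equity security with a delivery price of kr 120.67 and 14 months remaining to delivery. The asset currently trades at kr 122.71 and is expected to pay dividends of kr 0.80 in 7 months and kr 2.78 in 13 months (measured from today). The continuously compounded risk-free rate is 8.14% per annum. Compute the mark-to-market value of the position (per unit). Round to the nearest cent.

PV(remaining dividends) I = 0.80·e^(−0.0814·7/12) + 2.78·e^(−0.0814·13/12) = 3.3082
Current forward F = (S − I)·e^(rT) = (122.71 − 3.3082)·e^(0.0814·14/12) = 119.4018 × 1.099622 = 131.2968
Value (long) = (F − K)·e^(−rT) = (131.2968 − 120.67) × 0.909403 = 9.6640
Short position value = −(long value) = -kr 9.66

-kr 9.66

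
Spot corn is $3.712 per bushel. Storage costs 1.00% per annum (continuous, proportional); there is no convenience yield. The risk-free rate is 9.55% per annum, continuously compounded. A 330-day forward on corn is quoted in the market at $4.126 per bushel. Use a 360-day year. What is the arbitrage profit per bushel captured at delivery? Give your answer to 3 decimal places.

Fair forward: F* = S·e^(carry·T), with carry = (r + u) = 0.0955 + 0.0100 = 0.1055
F* = 3.712 · e^(0.1055 × 330/360) = 3.712 · e^0.096708 = 3.712 × 1.101539 = $4.0889
Market $4.126 > fair $4.0889: forward overpriced → cash-and-carry (buy spot, short the forward).
At maturity, profit = |F_mkt − F*| = |4.126 − 4.0889| = $0.037 per bushel

$0.037 per bushel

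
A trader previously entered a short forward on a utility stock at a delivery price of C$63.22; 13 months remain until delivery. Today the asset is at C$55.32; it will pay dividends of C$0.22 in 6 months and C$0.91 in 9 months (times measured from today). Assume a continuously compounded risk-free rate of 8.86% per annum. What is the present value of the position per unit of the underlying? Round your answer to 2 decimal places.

PV(remaining dividends) I = 0.22·e^(−0.0886·6/12) + 0.91·e^(−0.0886·9/12) = 1.0620
Current forward F = (S − I)·e^(rT) = (55.32 − 1.0620)·e^(0.0886·13/12) = 54.2580 × 1.100741 = 59.7240
Value (long) = (F − K)·e^(−rT) = (59.7240 − 63.22) × 0.908479 = -3.1760
Short position value = −(long value) = C$3.18

C$3.18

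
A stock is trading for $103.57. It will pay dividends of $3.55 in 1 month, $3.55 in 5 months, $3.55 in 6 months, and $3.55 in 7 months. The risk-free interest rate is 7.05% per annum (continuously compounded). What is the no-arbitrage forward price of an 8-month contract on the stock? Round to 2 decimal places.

$94.08

PV(dividends) I = 3.55·e^(−0.0705·1/12) + 3.55·e^(−0.0705·5/12) + 3.55·e^(−0.0705·6/12) + 3.55·e^(−0.0705·7/12)
I = 3.5292 + 3.4472 + 3.4270 + 3.4070 = 13.8104
F = (S − I)·e^(rT) = (103.57 − 13.8104) · e^(0.0705·8/12)
= 89.7596 · e^0.047000 = 89.7596 × 1.048122 = $94.08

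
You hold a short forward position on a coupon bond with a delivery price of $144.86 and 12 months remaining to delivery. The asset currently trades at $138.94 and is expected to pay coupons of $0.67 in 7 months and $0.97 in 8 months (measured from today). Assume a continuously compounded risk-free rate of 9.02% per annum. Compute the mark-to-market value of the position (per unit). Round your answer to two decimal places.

PV(remaining coupons) I = 0.67·e^(−0.0902·7/12) + 0.97·e^(−0.0902·8/12) = 1.5490
Current forward F = (S − I)·e^(rT) = (138.94 − 1.5490)·e^(0.0902·12/12) = 137.3910 × 1.094393 = 150.3597
Value (long) = (F − K)·e^(−rT) = (150.3597 − 144.86) × 0.913748 = 5.0253
Short position value = −(long value) = -$5.03

-$5.03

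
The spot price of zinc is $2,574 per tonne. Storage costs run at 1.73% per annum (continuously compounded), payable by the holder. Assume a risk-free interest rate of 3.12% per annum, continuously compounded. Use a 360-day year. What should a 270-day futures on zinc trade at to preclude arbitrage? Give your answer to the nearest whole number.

Net carry = r + u − y = 0.0312 + 0.0173 − 0.0000 = 0.0485
F = S·e^((r+u−y)T) = 2574 · e^(0.0485 × 270/360) = 2574 · e^0.036375
= 2574 × 1.037045 = $2,669 per tonne

$2,669 per tonne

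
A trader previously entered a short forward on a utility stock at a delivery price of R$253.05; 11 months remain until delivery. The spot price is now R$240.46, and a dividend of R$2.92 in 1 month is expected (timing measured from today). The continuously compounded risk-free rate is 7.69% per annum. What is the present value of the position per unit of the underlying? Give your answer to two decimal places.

-R$1.73

PV(remaining dividends) I = 2.92·e^(−0.0769·1/12) = 2.9013
Current forward F = (S − I)·e^(rT) = (240.46 − 2.9013)·e^(0.0769·11/12) = 237.5587 × 1.073036 = 254.9090
Value (long) = (F − K)·e^(−rT) = (254.9090 − 253.05) × 0.931936 = 1.7325
Short position value = −(long value) = -R$1.73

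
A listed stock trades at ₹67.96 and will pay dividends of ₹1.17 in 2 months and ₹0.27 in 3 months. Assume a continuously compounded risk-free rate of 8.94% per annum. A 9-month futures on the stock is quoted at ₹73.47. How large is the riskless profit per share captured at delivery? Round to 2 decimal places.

₹2.31 per share

PV(dividends) I = 1.17·e^(−0.0894·2/12) + 0.27·e^(−0.0894·3/12) = 1.4167
Fair futures F* = (S − I)·e^(rT) = (67.96 − 1.4167)·e^0.067050 = 66.5433 × 1.069349 = 71.1580
Market ₹73.47 > fair 71.1580: forward overpriced → cash-and-carry (borrow at r, buy the stock and collect the dividends, short the forward).
Profit at T = |F_mkt − F*| = |73.47 − 71.1580| = ₹2.31 per share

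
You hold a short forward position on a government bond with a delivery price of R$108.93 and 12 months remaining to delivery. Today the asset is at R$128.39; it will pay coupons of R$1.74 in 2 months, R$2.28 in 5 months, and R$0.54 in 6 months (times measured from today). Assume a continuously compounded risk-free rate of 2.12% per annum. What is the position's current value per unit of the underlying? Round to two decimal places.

-R$17.22

PV(remaining coupons) I = 1.74·e^(−0.0212·2/12) + 2.28·e^(−0.0212·5/12) + 0.54·e^(−0.0212·6/12) = 4.5281
Current forward F = (S − I)·e^(rT) = (128.39 − 4.5281)·e^(0.0212·12/12) = 123.8619 × 1.021426 = 126.5158
Value (long) = (F − K)·e^(−rT) = (126.5158 − 108.93) × 0.979023 = 17.2169
Short position value = −(long value) = -R$17.22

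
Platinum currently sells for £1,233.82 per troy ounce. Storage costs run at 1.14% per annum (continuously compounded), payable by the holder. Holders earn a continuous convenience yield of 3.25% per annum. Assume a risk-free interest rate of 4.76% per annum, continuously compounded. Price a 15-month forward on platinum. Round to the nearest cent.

Net carry = r + u − y = 0.0476 + 0.0114 − 0.0325 = 0.0265
F = S·e^((r+u−y)T) = 1233.82 · e^(0.0265 × 15/12) = 1233.82 · e^0.03312500
= 1233.82 × 1.03367974 = £1,275.37 per troy ounce

£1,275.37 per troy ounce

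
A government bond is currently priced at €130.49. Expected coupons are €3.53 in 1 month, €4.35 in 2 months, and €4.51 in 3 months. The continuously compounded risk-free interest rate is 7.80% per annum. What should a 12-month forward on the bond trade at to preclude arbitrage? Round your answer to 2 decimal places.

€127.86

PV(coupons) I = 3.53·e^(−0.0780·1/12) + 4.35·e^(−0.0780·2/12) + 4.51·e^(−0.0780·3/12)
I = 3.5071 + 4.2938 + 4.4229 = 12.2238
F = (S − I)·e^(rT) = (130.49 − 12.2238) · e^(0.0780·12/12)
= 118.2662 · e^0.078000 = 118.2662 × 1.081123 = €127.86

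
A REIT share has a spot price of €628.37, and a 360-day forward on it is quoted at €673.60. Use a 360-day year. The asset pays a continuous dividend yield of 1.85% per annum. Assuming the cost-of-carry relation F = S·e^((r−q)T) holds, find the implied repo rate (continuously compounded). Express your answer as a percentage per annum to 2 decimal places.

8.80%

From F = S·e^((r−q)T): (r − q) = ln(F/S)/T
ln(673.60/628.37) = ln(1.071980) = 0.069507
(r − q) = 0.069507 / (360/360) = 0.069507
r = ln(F/S)/T + q = 0.069507 + 0.0185 = 0.088007
r = 8.80%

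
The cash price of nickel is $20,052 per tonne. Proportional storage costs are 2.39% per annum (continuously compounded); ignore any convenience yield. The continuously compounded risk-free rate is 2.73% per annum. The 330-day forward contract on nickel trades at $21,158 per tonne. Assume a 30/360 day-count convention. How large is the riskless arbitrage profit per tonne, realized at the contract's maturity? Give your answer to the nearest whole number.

Fair forward: F* = S·e^(carry·T), with carry = (r + u) = 0.0273 + 0.0239 = 0.0512
F* = 20052 · e^(0.0512 × 330/360) = 20052 · e^0.046933 = 20052 × 1.048052 = $21015.5387
Market $21158 > fair $21015.5387: forward overpriced → cash-and-carry (buy spot, short the forward).
At maturity, profit = |F_mkt − F*| = |21158 − 21015.5387| = $142 per tonne

$142 per tonne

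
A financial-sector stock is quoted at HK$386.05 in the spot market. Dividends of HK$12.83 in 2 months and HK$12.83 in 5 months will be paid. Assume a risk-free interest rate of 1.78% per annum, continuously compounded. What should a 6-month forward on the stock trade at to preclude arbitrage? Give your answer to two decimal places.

PV(dividends) I = 12.83·e^(−0.0178·2/12) + 12.83·e^(−0.0178·5/12)
I = 12.7920 + 12.7352 = 25.5272
F = (S − I)·e^(rT) = (386.05 − 25.5272) · e^(0.0178·6/12)
= 360.5228 · e^0.008900 = 360.5228 × 1.008940 = HK$363.75

HK$363.75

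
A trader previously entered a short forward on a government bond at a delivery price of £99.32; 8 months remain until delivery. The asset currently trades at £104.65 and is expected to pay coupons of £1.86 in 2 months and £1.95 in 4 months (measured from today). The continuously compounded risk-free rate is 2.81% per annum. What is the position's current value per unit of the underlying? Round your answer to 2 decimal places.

-£3.39

PV(remaining coupons) I = 1.86·e^(−0.0281·2/12) + 1.95·e^(−0.0281·4/12) = 3.7831
Current forward F = (S − I)·e^(rT) = (104.65 − 3.7831)·e^(0.0281·8/12) = 100.8669 × 1.018910 = 102.7743
Value (long) = (F − K)·e^(−rT) = (102.7743 − 99.32) × 0.981441 = 3.3902
Short position value = −(long value) = -£3.39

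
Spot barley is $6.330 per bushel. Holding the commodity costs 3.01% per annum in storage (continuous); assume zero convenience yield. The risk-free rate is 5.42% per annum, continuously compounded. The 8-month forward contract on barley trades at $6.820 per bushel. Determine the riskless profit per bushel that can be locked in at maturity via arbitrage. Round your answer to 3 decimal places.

Fair forward: F* = S·e^(carry·T), with carry = (r + u) = 0.0542 + 0.0301 = 0.0843
F* = 6.330 · e^(0.0843 × 8/12) = 6.330 · e^0.056200 = 6.330 × 1.057809 = $6.6959
Market $6.820 > fair $6.6959: forward overpriced → cash-and-carry (buy spot, short the forward).
At maturity, profit = |F_mkt − F*| = |6.820 − 6.6959| = $0.124 per bushel

$0.124 per bushel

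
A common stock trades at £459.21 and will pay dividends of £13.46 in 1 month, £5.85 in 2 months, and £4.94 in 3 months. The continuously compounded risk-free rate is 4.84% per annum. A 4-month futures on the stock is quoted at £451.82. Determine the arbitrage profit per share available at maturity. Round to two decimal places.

PV(dividends) I = 13.46·e^(−0.0484·1/12) + 5.85·e^(−0.0484·2/12) + 4.94·e^(−0.0484·3/12) = 24.0894
Fair futures F* = (S − I)·e^(rT) = (459.21 − 24.0894)·e^0.016133 = 435.1206 × 1.016264 = 442.1974
Market £451.82 > fair 442.1974: forward overpriced → cash-and-carry (borrow at r, buy the stock and collect the dividends, short the forward).
Profit at T = |F_mkt − F*| = |451.82 − 442.1974| = £9.62 per share

£9.62 per share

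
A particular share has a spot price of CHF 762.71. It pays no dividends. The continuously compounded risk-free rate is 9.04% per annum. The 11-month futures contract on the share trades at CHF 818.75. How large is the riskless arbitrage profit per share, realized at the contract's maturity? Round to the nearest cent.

CHF 9.86 per share

Fair futures: F* = S·e^(carry·T), with carry = r = 0.0904
F* = 762.71 · e^(0.0904 × 11/12) = 762.71 · e^0.082867 = 762.71 × 1.086397 = CHF 828.6059
Market CHF 818.75 < fair CHF 828.6059: forward underpriced → reverse cash-and-carry (short spot, go long the forward).
At maturity, profit = |F_mkt − F*| = |818.75 − 828.6059| = CHF 9.86 per share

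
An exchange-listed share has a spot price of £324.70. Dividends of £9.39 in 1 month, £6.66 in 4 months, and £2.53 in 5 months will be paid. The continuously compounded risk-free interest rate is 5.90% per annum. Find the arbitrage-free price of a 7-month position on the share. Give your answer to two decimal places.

£317.08

PV(dividends) I = 9.39·e^(−0.0590·1/12) + 6.66·e^(−0.0590·4/12) + 2.53·e^(−0.0590·5/12)
I = 9.3439 + 6.5303 + 2.4686 = 18.3428
F = (S − I)·e^(rT) = (324.70 − 18.3428) · e^(0.0590·7/12)
= 306.3572 · e^0.034417 = 306.3572 × 1.035016 = £317.08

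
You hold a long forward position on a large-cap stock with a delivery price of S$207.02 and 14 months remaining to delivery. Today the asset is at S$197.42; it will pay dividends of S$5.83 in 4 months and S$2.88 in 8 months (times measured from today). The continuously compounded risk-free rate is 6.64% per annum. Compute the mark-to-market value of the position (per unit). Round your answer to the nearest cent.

PV(remaining dividends) I = 5.83·e^(−0.0664·4/12) + 2.88·e^(−0.0664·8/12) = 8.4577
Current forward F = (S − I)·e^(rT) = (197.42 − 8.4577)·e^(0.0664·14/12) = 188.9623 × 1.080546 = 204.1825
Value (long) = (F − K)·e^(−rT) = (204.1825 − 207.02) × 0.925458 = -2.6260
Value = -S$2.63

-S$2.63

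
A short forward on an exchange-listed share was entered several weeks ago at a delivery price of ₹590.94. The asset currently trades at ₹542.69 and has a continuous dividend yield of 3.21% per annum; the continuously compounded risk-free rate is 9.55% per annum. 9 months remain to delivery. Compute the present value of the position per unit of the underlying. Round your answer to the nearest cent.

₹20.31

Current fair forward for the remaining 9 months: F = S·e^((r − q)·T), (r − q) = 0.0955 − 0.0321 = 0.0634
F = 542.69 · e^(0.0634 × 9/12) = 542.69 × 1.048699 = 569.1185
Value of long forward = (F − K)·e^(−rT) = (569.1185 − 590.94) · e^(−0.0955·9/12)
= -21.8215 × 0.930880 = -20.31
Short position value = −(long value) = ₹20.31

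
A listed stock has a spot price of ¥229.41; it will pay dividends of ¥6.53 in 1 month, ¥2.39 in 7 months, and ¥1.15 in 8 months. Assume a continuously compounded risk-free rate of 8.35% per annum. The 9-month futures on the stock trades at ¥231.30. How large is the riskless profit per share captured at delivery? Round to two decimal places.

¥2.45 per share

PV(dividends) I = 6.53·e^(−0.0835·1/12) + 2.39·e^(−0.0835·7/12) + 1.15·e^(−0.0835·8/12) = 9.8488
Fair futures F* = (S − I)·e^(rT) = (229.41 − 9.8488)·e^0.062625 = 219.5612 × 1.064628 = 233.7510
Market ¥231.30 < fair 233.7510: forward underpriced → reverse cash-and-carry (short the stock, invest proceeds at r, pay the dividends, go long the forward).
Profit at T = |F_mkt − F*| = |231.30 − 233.7510| = ¥2.45 per share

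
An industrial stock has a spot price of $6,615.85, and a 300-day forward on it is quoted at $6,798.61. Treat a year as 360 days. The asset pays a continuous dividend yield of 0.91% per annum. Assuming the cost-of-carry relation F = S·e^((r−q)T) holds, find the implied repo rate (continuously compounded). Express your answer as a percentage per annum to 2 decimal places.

From F = S·e^((r−q)T): (r − q) = ln(F/S)/T
ln(6798.61/6615.85) = ln(1.027625) = 0.027250
(r − q) = 0.027250 / (300/360) = 0.032700
r = ln(F/S)/T + q = 0.032700 + 0.0091 = 0.041800
r = 4.18%

4.18%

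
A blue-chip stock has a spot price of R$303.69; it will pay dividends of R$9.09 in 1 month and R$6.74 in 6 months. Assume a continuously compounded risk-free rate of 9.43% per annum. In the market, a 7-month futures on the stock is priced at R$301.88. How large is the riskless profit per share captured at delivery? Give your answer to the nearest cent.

PV(dividends) I = 9.09·e^(−0.0943·1/12) + 6.74·e^(−0.0943·6/12) = 15.4484
Fair futures F* = (S − I)·e^(rT) = (303.69 − 15.4484)·e^0.055008 = 288.2416 × 1.056549 = 304.5414
Market R$301.88 < fair 304.5414: forward underpriced → reverse cash-and-carry (short the stock, invest proceeds at r, pay the dividends, go long the forward).
Profit at T = |F_mkt − F*| = |301.88 − 304.5414| = R$2.66 per share

R$2.66 per share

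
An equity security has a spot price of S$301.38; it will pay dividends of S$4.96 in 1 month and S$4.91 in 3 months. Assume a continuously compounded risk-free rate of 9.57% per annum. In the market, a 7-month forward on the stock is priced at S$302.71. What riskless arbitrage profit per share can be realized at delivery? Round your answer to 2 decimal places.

PV(dividends) I = 4.96·e^(−0.0957·1/12) + 4.91·e^(−0.0957·3/12) = 9.7145
Fair forward F* = (S − I)·e^(rT) = (301.38 − 9.7145)·e^0.055825 = 291.6655 × 1.057413 = 308.4109
Market S$302.71 < fair 308.4109: forward underpriced → reverse cash-and-carry (short the stock, invest proceeds at r, pay the dividends, go long the forward).
Profit at T = |F_mkt − F*| = |302.71 − 308.4109| = S$5.70 per share

S$5.70 per share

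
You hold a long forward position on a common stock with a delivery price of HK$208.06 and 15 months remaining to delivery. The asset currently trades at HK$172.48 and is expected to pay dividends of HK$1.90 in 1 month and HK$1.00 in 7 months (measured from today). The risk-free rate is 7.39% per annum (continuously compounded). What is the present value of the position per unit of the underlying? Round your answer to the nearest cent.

-HK$20.07

PV(remaining dividends) I = 1.90·e^(−0.0739·1/12) + 1.00·e^(−0.0739·7/12) = 2.8461
Current forward F = (S − I)·e^(rT) = (172.48 − 2.8461)·e^(0.0739·15/12) = 169.6339 × 1.096776 = 186.0504
Value (long) = (F − K)·e^(−rT) = (186.0504 − 208.06) × 0.911763 = -20.0675
Value = -HK$20.07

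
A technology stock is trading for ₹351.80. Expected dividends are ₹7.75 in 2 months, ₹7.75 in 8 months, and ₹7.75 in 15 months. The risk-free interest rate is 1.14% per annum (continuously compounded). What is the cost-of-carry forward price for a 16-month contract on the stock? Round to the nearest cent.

₹333.77

PV(dividends) I = 7.75·e^(−0.0114·2/12) + 7.75·e^(−0.0114·8/12) + 7.75·e^(−0.0114·15/12)
I = 7.7353 + 7.6913 + 7.6403 = 23.0669
F = (S − I)·e^(rT) = (351.80 − 23.0669) · e^(0.0114·16/12)
= 328.7331 · e^0.015200 = 328.7331 × 1.015316 = ₹333.77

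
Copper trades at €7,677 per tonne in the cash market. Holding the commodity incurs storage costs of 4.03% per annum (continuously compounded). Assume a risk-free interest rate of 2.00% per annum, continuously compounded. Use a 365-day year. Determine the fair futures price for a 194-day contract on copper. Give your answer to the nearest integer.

€7,927 per tonne

Net carry = r + u − y = 0.0200 + 0.0403 − 0.0000 = 0.0603
F = S·e^((r+u−y)T) = 7677 · e^(0.0603 × 194/365) = 7677 · e^0.032050
= 7677 × 1.032569 = €7,927 per tonne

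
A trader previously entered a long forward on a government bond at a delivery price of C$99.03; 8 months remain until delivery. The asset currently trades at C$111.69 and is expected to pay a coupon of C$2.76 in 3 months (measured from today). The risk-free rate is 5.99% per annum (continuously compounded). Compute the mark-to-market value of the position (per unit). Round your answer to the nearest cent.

PV(remaining coupons) I = 2.76·e^(−0.0599·3/12) = 2.7190
Current forward F = (S − I)·e^(rT) = (111.69 − 2.7190)·e^(0.0599·8/12) = 108.9710 × 1.040741 = 113.4106
Value (long) = (F − K)·e^(−rT) = (113.4106 − 99.03) × 0.960853 = 13.8176
Value = C$13.82

C$13.82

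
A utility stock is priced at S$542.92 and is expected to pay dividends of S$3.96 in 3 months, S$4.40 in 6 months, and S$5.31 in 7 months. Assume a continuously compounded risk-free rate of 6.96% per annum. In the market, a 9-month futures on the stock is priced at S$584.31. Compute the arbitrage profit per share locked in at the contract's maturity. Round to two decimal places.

PV(dividends) I = 3.96·e^(−0.0696·3/12) + 4.40·e^(−0.0696·6/12) + 5.31·e^(−0.0696·7/12) = 13.2399
Fair futures F* = (S − I)·e^(rT) = (542.92 − 13.2399)·e^0.052200 = 529.6801 × 1.053586 = 558.0635
Market S$584.31 > fair 558.0635: forward overpriced → cash-and-carry (borrow at r, buy the stock and collect the dividends, short the forward).
Profit at T = |F_mkt − F*| = |584.31 − 558.0635| = S$26.25 per share

S$26.25 per share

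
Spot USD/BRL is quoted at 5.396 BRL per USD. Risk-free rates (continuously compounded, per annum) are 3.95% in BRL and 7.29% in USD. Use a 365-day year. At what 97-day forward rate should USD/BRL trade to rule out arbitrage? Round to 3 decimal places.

F = S·e^((r_BRL − r_USD)T) = 5.396 · e^((0.0395 − 0.0729) × 97/365)
= 5.396 · e^-0.008876 = 5.396 × 0.991163
F = 5.348 BRL per USD

5.348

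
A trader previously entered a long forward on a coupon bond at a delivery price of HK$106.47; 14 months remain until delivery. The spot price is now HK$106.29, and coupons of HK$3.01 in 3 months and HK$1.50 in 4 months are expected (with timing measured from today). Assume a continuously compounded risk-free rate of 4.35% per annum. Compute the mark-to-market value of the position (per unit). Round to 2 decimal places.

PV(remaining coupons) I = 3.01·e^(−0.0435·3/12) + 1.50·e^(−0.0435·4/12) = 4.4559
Current forward F = (S − I)·e^(rT) = (106.29 − 4.4559)·e^(0.0435·14/12) = 101.8341 × 1.052060 = 107.1356
Value (long) = (F − K)·e^(−rT) = (107.1356 − 106.47) × 0.950516 = 0.6327
Value = HK$0.63

HK$0.63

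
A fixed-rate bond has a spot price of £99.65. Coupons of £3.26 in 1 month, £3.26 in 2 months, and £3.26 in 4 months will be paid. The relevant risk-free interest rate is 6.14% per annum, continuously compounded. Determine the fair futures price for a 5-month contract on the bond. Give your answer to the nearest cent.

PV(coupons) I = 3.26·e^(−0.0614·1/12) + 3.26·e^(−0.0614·2/12) + 3.26·e^(−0.0614·4/12)
I = 3.2434 + 3.2268 + 3.1940 = 9.6642
F = (S − I)·e^(rT) = (99.65 − 9.6642) · e^(0.0614·5/12)
= 89.9858 · e^0.025583 = 89.9858 × 1.025913 = £92.32

£92.32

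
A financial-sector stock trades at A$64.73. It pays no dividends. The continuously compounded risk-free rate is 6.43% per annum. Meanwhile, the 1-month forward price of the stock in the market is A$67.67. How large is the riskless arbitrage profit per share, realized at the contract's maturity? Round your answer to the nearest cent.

A$2.59 per share

Fair forward: F* = S·e^(carry·T), with carry = r = 0.0643
F* = 64.73 · e^(0.0643 × 1/12) = 64.73 · e^0.005358 = 64.73 × 1.005372 = A$65.0777
Market A$67.67 > fair A$65.0777: forward overpriced → cash-and-carry (buy spot, short the forward).
At maturity, profit = |F_mkt − F*| = |67.67 − 65.0777| = A$2.59 per share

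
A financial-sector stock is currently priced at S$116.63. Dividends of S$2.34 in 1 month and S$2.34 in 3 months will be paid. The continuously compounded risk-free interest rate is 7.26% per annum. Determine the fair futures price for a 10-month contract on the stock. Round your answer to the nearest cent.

S$118.99

PV(dividends) I = 2.34·e^(−0.0726·1/12) + 2.34·e^(−0.0726·3/12)
I = 2.3259 + 2.2979 = 4.6238
F = (S − I)·e^(rT) = (116.63 − 4.6238) · e^(0.0726·10/12)
= 112.0062 · e^0.060500 = 112.0062 × 1.062368 = S$118.99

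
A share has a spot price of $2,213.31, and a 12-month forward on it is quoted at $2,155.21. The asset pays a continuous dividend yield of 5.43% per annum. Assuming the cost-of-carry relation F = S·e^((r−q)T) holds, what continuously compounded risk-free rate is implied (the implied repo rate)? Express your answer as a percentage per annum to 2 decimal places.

2.77%

From F = S·e^((r−q)T): (r − q) = ln(F/S)/T
ln(2155.21/2213.31) = ln(0.973750) = -0.026601
(r − q) = -0.026601 / (12/12) = -0.026601
r = ln(F/S)/T + q = -0.026601 + 0.0543 = 0.027699
r = 2.77%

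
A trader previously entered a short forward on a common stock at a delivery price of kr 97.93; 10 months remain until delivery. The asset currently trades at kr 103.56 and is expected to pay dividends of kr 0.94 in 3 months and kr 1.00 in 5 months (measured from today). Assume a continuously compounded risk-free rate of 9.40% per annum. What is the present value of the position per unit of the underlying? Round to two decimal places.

-kr 11.13

PV(remaining dividends) I = 0.94·e^(−0.0940·3/12) + 1.00·e^(−0.0940·5/12) = 1.8798
Current forward F = (S − I)·e^(rT) = (103.56 − 1.8798)·e^(0.0940·10/12) = 101.6802 × 1.081483 = 109.9654
Value (long) = (F − K)·e^(−rT) = (109.9654 − 97.93) × 0.924656 = 11.1286
Short position value = −(long value) = -kr 11.13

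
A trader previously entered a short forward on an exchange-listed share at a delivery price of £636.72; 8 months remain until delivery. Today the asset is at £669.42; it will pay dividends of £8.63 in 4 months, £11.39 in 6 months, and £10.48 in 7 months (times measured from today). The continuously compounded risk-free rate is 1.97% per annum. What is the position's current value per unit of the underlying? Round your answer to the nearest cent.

PV(remaining dividends) I = 8.63·e^(−0.0197·4/12) + 11.39·e^(−0.0197·6/12) + 10.48·e^(−0.0197·7/12) = 30.2121
Current forward F = (S − I)·e^(rT) = (669.42 − 30.2121)·e^(0.0197·8/12) = 639.2079 × 1.013220 = 647.6582
Value (long) = (F − K)·e^(−rT) = (647.6582 − 636.72) × 0.986953 = 10.7955
Short position value = −(long value) = -£10.80

-£10.80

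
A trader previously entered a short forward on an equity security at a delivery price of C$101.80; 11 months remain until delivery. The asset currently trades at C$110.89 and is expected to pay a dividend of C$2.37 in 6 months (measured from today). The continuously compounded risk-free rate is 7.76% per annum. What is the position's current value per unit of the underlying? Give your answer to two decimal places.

-C$13.80

PV(remaining dividends) I = 2.37·e^(−0.0776·6/12) = 2.2798
Current forward F = (S − I)·e^(rT) = (110.89 − 2.2798)·e^(0.0776·11/12) = 108.6102 × 1.073724 = 116.6174
Value (long) = (F − K)·e^(−rT) = (116.6174 − 101.80) × 0.931338 = 13.8000
Short position value = −(long value) = -C$13.80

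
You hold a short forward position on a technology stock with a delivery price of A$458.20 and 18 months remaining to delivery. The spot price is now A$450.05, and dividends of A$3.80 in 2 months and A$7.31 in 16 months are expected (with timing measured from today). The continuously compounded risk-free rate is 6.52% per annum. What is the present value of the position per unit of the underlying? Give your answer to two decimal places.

PV(remaining dividends) I = 3.80·e^(−0.0652·2/12) + 7.31·e^(−0.0652·16/12) = 10.4603
Current forward F = (S − I)·e^(rT) = (450.05 − 10.4603)·e^(0.0652·18/12) = 439.5897 × 1.102742 = 484.7540
Value (long) = (F − K)·e^(−rT) = (484.7540 − 458.20) × 0.906830 = 24.0800
Short position value = −(long value) = -A$24.08

-A$24.08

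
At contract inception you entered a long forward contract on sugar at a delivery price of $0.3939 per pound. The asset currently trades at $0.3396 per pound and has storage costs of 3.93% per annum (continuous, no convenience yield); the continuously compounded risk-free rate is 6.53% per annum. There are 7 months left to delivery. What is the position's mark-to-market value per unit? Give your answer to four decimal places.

Current fair forward for the remaining 7 months: F = S·e^((r + u)·T), (r + u) = 0.0653 + 0.0393 = 0.1046
F = 0.3396 · e^(0.1046 × 7/12) = 0.3396 × 1.062917 = 0.3610
Value of long forward = (F − K)·e^(−rT) = (0.3610 − 0.3939) · e^(−0.0653·7/12)
= -0.0329 × 0.962625 = -0.0317

-$0.0317 per pound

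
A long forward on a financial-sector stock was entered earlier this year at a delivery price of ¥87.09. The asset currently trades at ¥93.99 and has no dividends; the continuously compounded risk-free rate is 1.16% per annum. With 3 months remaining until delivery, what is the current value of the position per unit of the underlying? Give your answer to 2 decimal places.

Current fair forward for the remaining 3 months: F = S·e^(r·T), r = 0.0116
F = 93.99 · e^(0.0116 × 3/12) = 93.99 × 1.002904 = 94.2629
Value of long forward = (F − K)·e^(−rT) = (94.2629 − 87.09) · e^(−0.0116·3/12)
= 7.1729 × 0.997104 = 7.15

¥7.15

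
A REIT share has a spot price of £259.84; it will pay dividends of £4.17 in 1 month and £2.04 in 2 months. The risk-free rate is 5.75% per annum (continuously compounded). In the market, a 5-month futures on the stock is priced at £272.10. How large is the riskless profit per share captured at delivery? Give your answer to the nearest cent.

PV(dividends) I = 4.17·e^(−0.0575·1/12) + 2.04·e^(−0.0575·2/12) = 6.1706
Fair futures F* = (S − I)·e^(rT) = (259.84 − 6.1706)·e^0.023958 = 253.6694 × 1.024247 = 259.8201
Market £272.10 > fair 259.8201: forward overpriced → cash-and-carry (borrow at r, buy the stock and collect the dividends, short the forward).
Profit at T = |F_mkt − F*| = |272.10 − 259.8201| = £12.28 per share

£12.28 per share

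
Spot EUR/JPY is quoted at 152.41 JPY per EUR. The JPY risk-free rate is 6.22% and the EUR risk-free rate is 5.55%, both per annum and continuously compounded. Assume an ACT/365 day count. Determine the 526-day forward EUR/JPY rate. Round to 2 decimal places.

153.89

F = S·e^((r_JPY − r_EUR)T) = 152.41 · e^((0.0622 − 0.0555) × 526/365)
= 152.41 · e^0.009655 = 152.41 × 1.009702
F = 153.89 JPY per EUR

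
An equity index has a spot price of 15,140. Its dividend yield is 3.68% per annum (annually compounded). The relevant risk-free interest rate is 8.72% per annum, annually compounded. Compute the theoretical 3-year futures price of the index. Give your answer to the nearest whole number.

F = S · (1+r)^T / (1+q)^T
= 15140 × 1.285075 / 1.114513 = 15140 × 1.153037
F = 17,457

17,457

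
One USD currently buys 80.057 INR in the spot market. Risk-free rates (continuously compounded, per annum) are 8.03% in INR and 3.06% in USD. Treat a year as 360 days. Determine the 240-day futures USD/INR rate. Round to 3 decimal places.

82.754

F = S·e^((r_INR − r_USD)T) = 80.057 · e^((0.0803 − 0.0306) × 240/360)
= 80.057 · e^0.033133 = 80.057 × 1.033688
F = 82.754 INR per USD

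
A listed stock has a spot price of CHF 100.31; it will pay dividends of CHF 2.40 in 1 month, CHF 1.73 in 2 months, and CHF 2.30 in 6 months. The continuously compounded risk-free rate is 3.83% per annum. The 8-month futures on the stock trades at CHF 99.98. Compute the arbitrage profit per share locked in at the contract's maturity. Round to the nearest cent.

CHF 3.61 per share

PV(dividends) I = 2.40·e^(−0.0383·1/12) + 1.73·e^(−0.0383·2/12) + 2.30·e^(−0.0383·6/12) = 6.3677
Fair futures F* = (S − I)·e^(rT) = (100.31 − 6.3677)·e^0.025533 = 93.9423 × 1.025862 = 96.3718
Market CHF 99.98 > fair 96.3718: forward overpriced → cash-and-carry (borrow at r, buy the stock and collect the dividends, short the forward).
Profit at T = |F_mkt − F*| = |99.98 − 96.3718| = CHF 3.61 per share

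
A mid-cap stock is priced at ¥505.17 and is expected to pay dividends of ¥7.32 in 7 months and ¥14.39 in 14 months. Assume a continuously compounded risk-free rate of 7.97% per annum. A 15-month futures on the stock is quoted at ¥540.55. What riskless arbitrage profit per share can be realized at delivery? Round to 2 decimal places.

¥4.67 per share

PV(dividends) I = 7.32·e^(−0.0797·7/12) + 14.39·e^(−0.0797·14/12) = 20.0998
Fair futures F* = (S − I)·e^(rT) = (505.17 − 20.0998)·e^0.099625 = 485.0702 × 1.104757 = 535.8847
Market ¥540.55 > fair 535.8847: forward overpriced → cash-and-carry (borrow at r, buy the stock and collect the dividends, short the forward).
Profit at T = |F_mkt − F*| = |540.55 − 535.8847| = ¥4.67 per share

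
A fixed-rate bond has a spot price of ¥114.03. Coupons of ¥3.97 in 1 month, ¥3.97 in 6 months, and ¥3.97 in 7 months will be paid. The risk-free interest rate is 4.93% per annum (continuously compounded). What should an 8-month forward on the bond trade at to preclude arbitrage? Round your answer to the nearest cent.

¥105.77

PV(coupons) I = 3.97·e^(−0.0493·1/12) + 3.97·e^(−0.0493·6/12) + 3.97·e^(−0.0493·7/12)
I = 3.9537 + 3.8733 + 3.8575 = 11.6845
F = (S − I)·e^(rT) = (114.03 − 11.6845) · e^(0.0493·8/12)
= 102.3455 · e^0.032867 = 102.3455 × 1.033413 = ¥105.77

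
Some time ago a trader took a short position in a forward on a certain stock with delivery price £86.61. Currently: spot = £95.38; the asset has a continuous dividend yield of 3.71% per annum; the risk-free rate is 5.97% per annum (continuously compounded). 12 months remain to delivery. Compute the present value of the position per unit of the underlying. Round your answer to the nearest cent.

-£10.32

Current fair forward for the remaining 12 months: F = S·e^((r − q)·T), (r − q) = 0.0597 − 0.0371 = 0.0226
F = 95.38 · e^(0.0226 × 12/12) = 95.38 × 1.022857 = 97.5601
Value of long forward = (F − K)·e^(−rT) = (97.5601 − 86.61) · e^(−0.0597·12/12)
= 10.9501 × 0.942047 = 10.32
Short position value = −(long value) = -£10.32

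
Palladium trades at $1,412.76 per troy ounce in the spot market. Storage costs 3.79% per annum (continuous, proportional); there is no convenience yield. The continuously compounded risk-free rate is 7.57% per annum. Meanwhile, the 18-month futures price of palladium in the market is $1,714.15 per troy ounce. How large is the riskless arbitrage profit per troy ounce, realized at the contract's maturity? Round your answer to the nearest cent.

Fair futures: F* = S·e^(carry·T), with carry = (r + u) = 0.0757 + 0.0379 = 0.1136
F* = 1412.76 · e^(0.1136 × 18/12) = 1412.76 · e^0.17040000 = 1412.76 × 1.18577907 = $1675.2212
Market $1714.15 > fair $1675.2212: forward overpriced → cash-and-carry (buy spot, short the forward).
At maturity, profit = |F_mkt − F*| = |1714.15 − 1675.2212| = $38.93 per troy ounce

$38.93 per troy ounce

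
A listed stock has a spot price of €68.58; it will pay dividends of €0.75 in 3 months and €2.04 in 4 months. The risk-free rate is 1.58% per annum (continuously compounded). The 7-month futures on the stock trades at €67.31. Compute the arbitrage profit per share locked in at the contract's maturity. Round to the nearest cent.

€0.90 per share

PV(dividends) I = 0.75·e^(−0.0158·3/12) + 2.04·e^(−0.0158·4/12) = 2.7763
Fair futures F* = (S − I)·e^(rT) = (68.58 − 2.7763)·e^0.009217 = 65.8037 × 1.009260 = 66.4130
Market €67.31 > fair 66.4130: forward overpriced → cash-and-carry (borrow at r, buy the stock and collect the dividends, short the forward).
Profit at T = |F_mkt − F*| = |67.31 − 66.4130| = €0.90 per share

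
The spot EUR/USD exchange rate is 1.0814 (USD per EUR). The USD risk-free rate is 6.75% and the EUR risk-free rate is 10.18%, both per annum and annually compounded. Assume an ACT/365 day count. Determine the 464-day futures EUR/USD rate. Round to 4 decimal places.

By covered interest parity, F = S · (1+r_USD)^T / (1+r_EUR)^T
= 1.0814 × 1.086581 / 1.131156 = 1.0814 × 0.960593
F = 1.0388 USD per EUR

1.0388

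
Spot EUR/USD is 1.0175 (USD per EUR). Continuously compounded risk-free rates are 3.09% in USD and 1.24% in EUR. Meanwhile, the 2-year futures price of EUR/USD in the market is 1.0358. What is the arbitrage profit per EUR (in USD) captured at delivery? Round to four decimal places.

0.0201 per EUR (in USD)

Fair futures: F* = S·e^(carry·T), with carry = (r_USD − r_EUR) = 0.0309 − 0.0124 = 0.0185
F* = 1.0175 · e^(0.0185 × 2) = 1.0175 · e^0.037000 = 1.0175 × 1.037693 = 1.0559
Market 1.0358 < fair 1.0559: forward underpriced → reverse cash-and-carry (short spot, go long the forward).
At maturity, profit = |F_mkt − F*| = |1.0358 − 1.0559| = 0.0201 per EUR (in USD)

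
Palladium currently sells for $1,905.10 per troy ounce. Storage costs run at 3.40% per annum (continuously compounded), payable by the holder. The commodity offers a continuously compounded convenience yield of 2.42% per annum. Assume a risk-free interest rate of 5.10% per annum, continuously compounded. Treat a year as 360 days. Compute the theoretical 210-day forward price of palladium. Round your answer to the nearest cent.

Net carry = r + u − y = 0.0510 + 0.0340 − 0.0242 = 0.0608
F = S·e^((r+u−y)T) = 1905.10 · e^(0.0608 × 210/360) = 1905.10 · e^0.03546667
= 1905.10 × 1.03610311 = $1,973.88 per troy ounce

$1,973.88 per troy ounce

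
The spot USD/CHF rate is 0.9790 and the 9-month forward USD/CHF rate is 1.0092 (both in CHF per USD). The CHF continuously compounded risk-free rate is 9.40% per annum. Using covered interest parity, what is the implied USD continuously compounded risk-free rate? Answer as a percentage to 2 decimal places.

5.35%

F = S·e^((r_CHF − r_USD)T) ⇒ r_USD = r_CHF − ln(F/S)/T
ln(1.0092/0.9790) = 0.030382; /(9/12) = 0.040509
r_USD = 0.0940 − 0.040509 = 0.053491
r_USD = 5.35%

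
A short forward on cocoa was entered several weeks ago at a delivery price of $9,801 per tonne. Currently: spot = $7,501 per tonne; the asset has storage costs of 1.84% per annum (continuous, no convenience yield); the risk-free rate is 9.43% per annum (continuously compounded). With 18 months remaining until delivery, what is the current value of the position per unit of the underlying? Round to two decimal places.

Current fair forward for the remaining 18 months: F = S·e^((r + u)·T), (r + u) = 0.0943 + 0.0184 = 0.1127
F = 7501 · e^(0.1127 × 18/12) = 7501 × 1.18417935 = 8882.5293
Value of long forward = (F − K)·e^(−rT) = (8882.5293 − 9801) · e^(−0.0943·18/12)
= -918.4707 × 0.86809858 = -797.32
Short position value = −(long value) = $797.32

$797.32 per tonne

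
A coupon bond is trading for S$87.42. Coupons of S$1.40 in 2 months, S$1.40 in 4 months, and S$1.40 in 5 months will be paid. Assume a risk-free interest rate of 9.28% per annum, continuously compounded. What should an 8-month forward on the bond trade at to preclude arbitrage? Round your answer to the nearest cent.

S$88.66

PV(coupons) I = 1.40·e^(−0.0928·2/12) + 1.40·e^(−0.0928·4/12) + 1.40·e^(−0.0928·5/12)
I = 1.3785 + 1.3574 + 1.3469 = 4.0828
F = (S − I)·e^(rT) = (87.42 − 4.0828) · e^(0.0928·8/12)
= 83.3372 · e^0.061867 = 83.3372 × 1.063821 = S$88.66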